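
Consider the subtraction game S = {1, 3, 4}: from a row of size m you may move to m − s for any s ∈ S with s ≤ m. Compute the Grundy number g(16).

Grundy values for subtraction set {1, 3, 4}:
k:     0  1  2  3  4  5  6  7  8  9 10 11 12 13 14 15 16
g(k):  0  1  0  1  2  3  2  0  1  0  1  2  3  2  0  1  0
So g(16) = 0.

0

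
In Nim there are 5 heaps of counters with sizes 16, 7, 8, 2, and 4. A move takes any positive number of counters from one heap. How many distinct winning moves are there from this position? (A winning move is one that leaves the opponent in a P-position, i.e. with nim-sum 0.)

1

Write each in binary and XOR column by column:
  10000  (16)
  00111  (7)
  01000  (8)
  00010  (2)
  00100  (4)
  -----
  11001  (25)
The overall nim-sum is X = 25. A heap of size p has a winning move iff p XOR X < p (reduce it to p XOR X).
  16: 16 XOR 25 = 9 < 16 — winning move (to 9).
  7: 7 XOR 25 = 30 ≥ 7 — no move.
  8: 8 XOR 25 = 17 ≥ 8 — no move.
  2: 2 XOR 25 = 27 ≥ 2 — no move.
  4: 4 XOR 25 = 29 ≥ 4 — no move.
That gives 1 winning move.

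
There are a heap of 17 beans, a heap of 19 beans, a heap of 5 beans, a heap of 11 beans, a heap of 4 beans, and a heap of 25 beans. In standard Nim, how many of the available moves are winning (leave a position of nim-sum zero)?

Write each in binary and XOR column by column:
  10001  (17)
  10011  (19)
  00101  (5)
  01011  (11)
  00100  (4)
  11001  (25)
  -----
  10001  (17)
The overall nim-sum is X = 17. A heap of size p has a winning move iff p XOR X < p (reduce it to p XOR X).
  17: 17 XOR 17 = 0 < 17 — winning move (to 0).
  19: 19 XOR 17 = 2 < 19 — winning move (to 2).
  5: 5 XOR 17 = 20 ≥ 5 — no move.
  11: 11 XOR 17 = 26 ≥ 11 — no move.
  4: 4 XOR 17 = 21 ≥ 4 — no move.
  25: 25 XOR 17 = 8 < 25 — winning move (to 8).
That gives 3 winning moves.

3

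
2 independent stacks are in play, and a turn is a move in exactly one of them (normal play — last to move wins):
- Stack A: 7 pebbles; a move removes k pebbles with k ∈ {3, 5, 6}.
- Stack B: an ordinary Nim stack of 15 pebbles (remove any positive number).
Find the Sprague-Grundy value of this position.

13

For stack A, compute g(0), g(1), … with moves {3, 5, 6}:
g(0) = mex{} = 0
g(1) = mex{} = 0
g(2) = mex{} = 0
g(3) = mex{0} = 1
g(4) = mex{0} = 1
g(5) = mex{0} = 1
g(6) = mex{0,1} = 2
g(7) = mex{0,1} = 2
So g(7) = 2.
Stack B is a plain Nim stack of size 15, so its Grundy value is 15.
By the Sprague-Grundy theorem, the Grundy value of a sum of independent games is the XOR of the component values.
Combined value = 2 ⊕ 15 = 13.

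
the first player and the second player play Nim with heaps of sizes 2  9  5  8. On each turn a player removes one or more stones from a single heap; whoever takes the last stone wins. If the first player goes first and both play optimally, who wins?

Nim-sum: 2 ⊕ 9 ⊕ 5 ⊕ 8 = 6.
The nim-sum is 6 ≠ 0, so this is an N-position: the player to move can win; the first player has a winning move.

the first player wins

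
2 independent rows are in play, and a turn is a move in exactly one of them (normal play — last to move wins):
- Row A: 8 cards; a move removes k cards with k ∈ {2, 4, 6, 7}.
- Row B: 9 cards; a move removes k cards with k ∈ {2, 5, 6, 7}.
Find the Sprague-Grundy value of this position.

Grundy values for row A (subtraction set {2, 4, 6, 7}):
g(0) = mex{} = 0
g(1) = mex{} = 0
g(2) = mex{0} = 1
g(3) = mex{0} = 1
g(4) = mex{0,1} = 2
g(5) = mex{0,1} = 2
g(6) = mex{0,1,2} = 3
g(7) = mex{0,1,2} = 3
g(8) = mex{0,1,2,3} = 4
So g(8) = 4.
Build the Grundy sequence for row B with g(k) = mex{g(k−s) : s ∈ {2, 5, 6, 7}, s ≤ k}:
g(0) = mex{} = 0
g(1) = mex{} = 0
g(2) = mex{0} = 1
g(3) = mex{0} = 1
g(4) = mex{1} = 0
g(5) = mex{0,1} = 2
g(6) = mex{0} = 1
g(7) = mex{0,1,2} = 3
g(8) = mex{0,1} = 2
g(9) = mex{0,1,3} = 2
So g(9) = 2.
By the Sprague-Grundy theorem, the Grundy value of a sum of independent games is the XOR of the component values.
Combined value = 4 XOR 2 = 6.

6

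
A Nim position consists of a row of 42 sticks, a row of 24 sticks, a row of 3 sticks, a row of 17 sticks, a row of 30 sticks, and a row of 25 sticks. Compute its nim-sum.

Compute the nim-sum pairwise:
42 XOR 24 = 50
50 XOR 3 = 49
49 XOR 17 = 32
32 XOR 30 = 62
62 XOR 25 = 39

39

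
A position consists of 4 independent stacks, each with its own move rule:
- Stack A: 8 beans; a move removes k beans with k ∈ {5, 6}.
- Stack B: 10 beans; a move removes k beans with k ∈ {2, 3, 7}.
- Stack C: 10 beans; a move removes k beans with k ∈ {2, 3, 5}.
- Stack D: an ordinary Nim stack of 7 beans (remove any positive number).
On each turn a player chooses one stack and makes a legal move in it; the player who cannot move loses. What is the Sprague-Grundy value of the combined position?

For stack A, compute g(0), g(1), … with moves {5, 6}:
k:     0  1  2  3  4  5  6  7  8
g(k):  0  0  0  0  0  1  1  1  1
So g(8) = 1.
Build the Grundy sequence for stack B with g(k) = mex{g(k−s) : s ∈ {2, 3, 7}, s ≤ k}:
k:     0  1  2  3  4  5  6  7  8  9 10
g(k):  0  0  1  1  2  0  0  1  1  2  0
So g(10) = 0.
For stack C, compute g(0), g(1), … with moves {2, 3, 5}:
g(0) = mex{} = 0
g(1) = mex{} = 0
g(2) = mex{0} = 1
g(3) = mex{0} = 1
g(4) = mex{0,1} = 2
g(5) = mex{0,1} = 2
g(6) = mex{0,1,2} = 3
g(7) = mex{1,2} = 0
g(8) = mex{1,2,3} = 0
g(9) = mex{0,2,3} = 1
g(10) = mex{0,2} = 1
So g(10) = 1.
Stack D is a plain Nim stack of size 7, so its Grundy value is 7.
The value of a disjunctive sum is the nim-sum of the parts.
Combined value = 1 ⊕ 0 ⊕ 1 ⊕ 7 = 7.

7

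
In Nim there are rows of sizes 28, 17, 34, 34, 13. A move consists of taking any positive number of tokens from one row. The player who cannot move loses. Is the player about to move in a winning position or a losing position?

Bitwise XOR of the heap sizes:
  011100  (28)
  010001  (17)
  100010  (34)
  100010  (34)
  001101  (13)
  ------
  000000  (0)
The nim-sum is 0, so this is a P-position: the player to move is in a losing position under optimal play.

Losing position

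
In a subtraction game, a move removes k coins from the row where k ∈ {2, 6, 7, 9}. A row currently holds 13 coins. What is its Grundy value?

Grundy values for subtraction set {2, 6, 7, 9}:
g(0) = mex{} = 0
g(1) = mex{} = 0
g(2) = mex{0} = 1
g(3) = mex{0} = 1
g(4) = mex{1} = 0
g(5) = mex{1} = 0
g(6) = mex{0} = 1
g(7) = mex{0} = 1
g(8) = mex{0,1} = 2
g(9) = mex{0,1} = 2
g(10) = mex{0,1,2} = 3
g(11) = mex{0,1,2} = 3
g(12) = mex{0,1,3} = 2
g(13) = mex{0,1,3} = 2
So g(13) = 2.

2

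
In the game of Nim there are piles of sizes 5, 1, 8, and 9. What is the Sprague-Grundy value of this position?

5

Nim-sum: 5 XOR 1 XOR 8 XOR 9 = 5.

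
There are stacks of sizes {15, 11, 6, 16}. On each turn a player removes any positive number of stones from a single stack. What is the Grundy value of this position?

18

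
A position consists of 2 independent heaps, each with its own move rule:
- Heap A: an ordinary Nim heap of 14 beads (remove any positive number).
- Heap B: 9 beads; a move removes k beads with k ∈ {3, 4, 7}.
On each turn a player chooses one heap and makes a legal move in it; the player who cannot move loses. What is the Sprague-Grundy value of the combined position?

13

Heap A is a plain Nim heap of size 14, so its Grundy value is 14.
Grundy values for heap B (subtraction set {3, 4, 7}):
k:     0  1  2  3  4  5  6  7  8  9
g(k):  0  0  0  1  1  1  2  2  2  3
So g(9) = 3.
The value of a disjunctive sum is the nim-sum of the parts.
Combined value = 14 XOR 3 = 13.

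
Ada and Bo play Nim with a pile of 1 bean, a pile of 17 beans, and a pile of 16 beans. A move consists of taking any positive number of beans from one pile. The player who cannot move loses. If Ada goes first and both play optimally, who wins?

Bo wins

Compute the nim-sum pairwise:
1 XOR 17 = 16
16 XOR 16 = 0
The nim-sum is 0, so this is a P-position: the player to move is in a losing position under optimal play; Ada is about to move from it and so loses — Bo wins.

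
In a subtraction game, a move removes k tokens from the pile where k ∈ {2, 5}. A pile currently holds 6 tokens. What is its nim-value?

1

Compute g(0), g(1), … for moves {2, 5}:
g(0) = mex{} = 0
g(1) = mex{} = 0
g(2) = mex{0} = 1
g(3) = mex{0} = 1
g(4) = mex{1} = 0
g(5) = mex{0,1} = 2
g(6) = mex{0} = 1
So g(6) = 1.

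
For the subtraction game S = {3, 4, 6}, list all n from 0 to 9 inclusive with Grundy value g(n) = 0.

Build the Grundy sequence with g(k) = mex{g(k−s) : s ∈ {3, 4, 6}, s ≤ k}:
k:     0  1  2  3  4  5  6  7  8  9
g(k):  0  0  0  1  1  1  2  2  2  0
The P-positions (g = 0) in 0..9 are 0, 1, 2, 9.

0, 1, 2, 9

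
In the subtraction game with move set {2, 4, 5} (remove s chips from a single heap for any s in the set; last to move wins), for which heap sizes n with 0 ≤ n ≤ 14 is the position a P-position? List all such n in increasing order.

Compute g(0), g(1), … for moves {2, 4, 5}:
g(0) = mex{} = 0
g(1) = mex{} = 0
g(2) = mex{0} = 1
g(3) = mex{0} = 1
g(4) = mex{0,1} = 2
g(5) = mex{0,1} = 2
g(6) = mex{0,1,2} = 3
g(7) = mex{1,2} = 0
g(8) = mex{1,2,3} = 0
g(9) = mex{0,2} = 1
g(10) = mex{0,2,3} = 1
g(11) = mex{0,1,3} = 2
g(12) = mex{0,1} = 2
g(13) = mex{0,1,2} = 3
g(14) = mex{1,2} = 0
The P-positions (g = 0) in 0..14 are 0, 1, 7, 8, 14.

0, 1, 7, 8, 14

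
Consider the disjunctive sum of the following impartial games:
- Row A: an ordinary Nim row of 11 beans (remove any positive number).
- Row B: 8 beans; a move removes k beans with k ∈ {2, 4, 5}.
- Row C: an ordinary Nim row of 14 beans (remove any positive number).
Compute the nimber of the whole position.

Row A is a plain Nim row of size 11, so its Grundy value is 11.
Grundy values for row B (subtraction set {2, 4, 5}):
k:     0  1  2  3  4  5  6  7  8
g(k):  0  0  1  1  2  2  3  0  0
So g(8) = 0.
Row C is a plain Nim row of size 14, so its Grundy value is 14.
The value of a disjunctive sum is the nim-sum of the parts.
Combined value = 11 ⊕ 0 ⊕ 14 = 5.

5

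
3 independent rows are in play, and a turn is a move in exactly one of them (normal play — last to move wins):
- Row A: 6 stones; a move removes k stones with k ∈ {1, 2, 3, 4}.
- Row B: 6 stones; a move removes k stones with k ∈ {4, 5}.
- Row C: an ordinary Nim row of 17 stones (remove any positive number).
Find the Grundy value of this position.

Build the Grundy sequence for row A with g(k) = mex{g(k−s) : s ∈ {1, 2, 3, 4}, s ≤ k}:
k:     0  1  2  3  4  5  6
g(k):  0  1  2  3  4  0  1
So g(6) = 1.
For row B, compute g(0), g(1), … with moves {4, 5}:
g(0) = mex{} = 0
g(1) = mex{} = 0
g(2) = mex{} = 0
g(3) = mex{} = 0
g(4) = mex{0} = 1
g(5) = mex{0} = 1
g(6) = mex{0} = 1
So g(6) = 1.
Row C is a plain Nim row of size 17, so its Grundy value is 17.
By the Sprague-Grundy theorem, the Grundy value of a sum of independent games is the XOR of the component values.
Combined value = 1 ⊕ 1 ⊕ 17 = 17.

17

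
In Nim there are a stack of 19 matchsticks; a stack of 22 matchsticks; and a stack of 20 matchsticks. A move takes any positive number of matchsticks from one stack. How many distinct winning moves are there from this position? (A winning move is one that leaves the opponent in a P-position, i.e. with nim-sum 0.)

3

Nim-sum: 19 XOR 22 XOR 20 = 17.
The overall nim-sum is X = 17. A stack of size p has a winning move iff p XOR X < p (reduce it to p XOR X).
  19: 19 XOR 17 = 2 < 19 — winning move (to 2).
  22: 22 XOR 17 = 7 < 22 — winning move (to 7).
  20: 20 XOR 17 = 5 < 20 — winning move (to 5).
That gives 3 winning moves.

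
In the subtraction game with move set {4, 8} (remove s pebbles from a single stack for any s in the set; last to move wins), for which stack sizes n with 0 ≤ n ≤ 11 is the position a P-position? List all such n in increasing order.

0, 1, 2, 3

Compute g(0), g(1), … for moves {4, 8}:
g(0) = mex{} = 0
g(1) = mex{} = 0
g(2) = mex{} = 0
g(3) = mex{} = 0
g(4) = mex{0} = 1
g(5) = mex{0} = 1
g(6) = mex{0} = 1
g(7) = mex{0} = 1
g(8) = mex{0,1} = 2
g(9) = mex{0,1} = 2
g(10) = mex{0,1} = 2
g(11) = mex{0,1} = 2
The P-positions (g = 0) in 0..11 are 0, 1, 2, 3.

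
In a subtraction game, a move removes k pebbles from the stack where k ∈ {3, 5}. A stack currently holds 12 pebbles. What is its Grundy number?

Build the Grundy sequence with g(k) = mex{g(k−s) : s ∈ {3, 5}, s ≤ k}:
k:     0  1  2  3  4  5  6  7  8  9 10 11 12
g(k):  0  0  0  1  1  1  2  2  0  0  0  1  1
So g(12) = 1.

1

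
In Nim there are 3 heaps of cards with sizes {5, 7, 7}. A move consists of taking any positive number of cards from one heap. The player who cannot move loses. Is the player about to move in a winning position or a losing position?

Winning position

Compute the nim-sum pairwise:
5 ⊕ 7 = 2
2 ⊕ 7 = 5
The nim-sum is 5 ≠ 0, so this is an N-position: the player to move can win.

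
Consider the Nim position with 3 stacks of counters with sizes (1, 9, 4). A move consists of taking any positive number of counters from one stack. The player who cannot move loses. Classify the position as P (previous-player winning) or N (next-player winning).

In binary:
  0001  (1)
  1001  (9)
  0100  (4)
  ----
  1100  (12)
The nim-sum is 12 ≠ 0, so this is an N-position: the player to move can win.

N-position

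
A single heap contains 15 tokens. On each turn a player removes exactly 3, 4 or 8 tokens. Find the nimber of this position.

1

Grundy values for subtraction set {3, 4, 8}:
k:     0  1  2  3  4  5  6  7  8  9 10 11 12 13 14 15
g(k):  0  0  0  1  1  1  2  0  2  3  1  3  0  0  0  1
So g(15) = 1.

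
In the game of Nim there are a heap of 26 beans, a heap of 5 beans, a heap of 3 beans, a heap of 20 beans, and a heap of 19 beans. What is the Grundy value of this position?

27

Bitwise XOR of the heap sizes:
  11010  (26)
  00101  (5)
  00011  (3)
  10100  (20)
  10011  (19)
  -----
  11011  (27)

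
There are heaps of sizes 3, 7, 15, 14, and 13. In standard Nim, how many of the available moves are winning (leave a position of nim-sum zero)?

3

In binary:
  0011  (3)
  0111  (7)
  1111  (15)
  1110  (14)
  1101  (13)
  ----
  1000  (8)
The overall nim-sum is X = 8. A heap of size p has a winning move iff p XOR X < p (reduce it to p XOR X).
  3: 3 XOR 8 = 11 ≥ 3 — no move.
  7: 7 XOR 8 = 15 ≥ 7 — no move.
  15: 15 XOR 8 = 7 < 15 — winning move (to 7).
  14: 14 XOR 8 = 6 < 14 — winning move (to 6).
  13: 13 XOR 8 = 5 < 13 — winning move (to 5).
That gives 3 winning moves.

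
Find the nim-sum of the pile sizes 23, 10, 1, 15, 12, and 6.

25

Nim-sum: 23 ^ 10 ^ 1 ^ 15 ^ 12 ^ 6 = 25.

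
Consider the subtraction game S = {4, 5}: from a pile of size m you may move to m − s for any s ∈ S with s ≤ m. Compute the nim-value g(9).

0

Compute g(0), g(1), … for moves {4, 5}:
g(0) = mex{} = 0
g(1) = mex{} = 0
g(2) = mex{} = 0
g(3) = mex{} = 0
g(4) = mex{0} = 1
g(5) = mex{0} = 1
g(6) = mex{0} = 1
g(7) = mex{0} = 1
g(8) = mex{0,1} = 2
g(9) = mex{1} = 0
So g(9) = 0.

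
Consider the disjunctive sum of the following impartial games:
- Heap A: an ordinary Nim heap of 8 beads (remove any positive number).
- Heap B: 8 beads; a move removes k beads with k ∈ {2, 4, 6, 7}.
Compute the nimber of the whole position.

Heap A is a plain Nim heap of size 8, so its Grundy value is 8.
Grundy values for heap B (subtraction set {2, 4, 6, 7}):
k:     0  1  2  3  4  5  6  7  8
g(k):  0  0  1  1  2  2  3  3  4
So g(8) = 4.
By the Sprague-Grundy theorem, the Grundy value of a sum of independent games is the XOR of the component values.
Combined value = 8 ⊕ 4 = 12.

12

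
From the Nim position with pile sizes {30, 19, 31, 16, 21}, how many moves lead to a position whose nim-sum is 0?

Compute the nim-sum pairwise:
30 ^ 19 = 13
13 ^ 31 = 18
18 ^ 16 = 2
2 ^ 21 = 23
The overall nim-sum is X = 23. A pile of size p has a winning move iff p XOR X < p (reduce it to p XOR X).
  30: 30 XOR 23 = 9 < 30 — winning move (to 9).
  19: 19 XOR 23 = 4 < 19 — winning move (to 4).
  31: 31 XOR 23 = 8 < 31 — winning move (to 8).
  16: 16 XOR 23 = 7 < 16 — winning move (to 7).
  21: 21 XOR 23 = 2 < 21 — winning move (to 2).
That gives 5 winning moves.

5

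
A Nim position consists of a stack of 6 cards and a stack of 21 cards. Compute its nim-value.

19

Nim-sum: 6 ⊕ 21 = 19.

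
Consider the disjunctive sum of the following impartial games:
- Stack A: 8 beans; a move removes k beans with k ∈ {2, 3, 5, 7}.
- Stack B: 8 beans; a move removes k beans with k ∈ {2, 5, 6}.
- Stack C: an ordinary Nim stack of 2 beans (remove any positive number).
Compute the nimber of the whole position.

For stack A, compute g(0), g(1), … with moves {2, 3, 5, 7}:
g(0) = mex{} = 0
g(1) = mex{} = 0
g(2) = mex{0} = 1
g(3) = mex{0} = 1
g(4) = mex{0,1} = 2
g(5) = mex{0,1} = 2
g(6) = mex{0,1,2} = 3
g(7) = mex{0,1,2} = 3
g(8) = mex{0,1,2,3} = 4
So g(8) = 4.
Grundy values for stack B (subtraction set {2, 5, 6}):
k:     0  1  2  3  4  5  6  7  8
g(k):  0  0  1  1  0  2  1  3  0
So g(8) = 0.
Stack C is a plain Nim stack of size 2, so its Grundy value is 2.
The value of a disjunctive sum is the nim-sum of the parts.
Combined value = 4 ⊕ 0 ⊕ 2 = 6.

6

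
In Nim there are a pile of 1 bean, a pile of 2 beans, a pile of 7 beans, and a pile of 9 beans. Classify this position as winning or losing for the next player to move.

Winning position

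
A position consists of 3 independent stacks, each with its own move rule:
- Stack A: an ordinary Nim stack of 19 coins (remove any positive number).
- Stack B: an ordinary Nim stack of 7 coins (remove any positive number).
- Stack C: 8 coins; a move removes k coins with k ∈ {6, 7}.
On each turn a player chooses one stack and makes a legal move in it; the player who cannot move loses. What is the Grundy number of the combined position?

Stack A is a plain Nim stack of size 19, so its Grundy value is 19.
Stack B is a plain Nim stack of size 7, so its Grundy value is 7.
Build the Grundy sequence for stack C with g(k) = mex{g(k−s) : s ∈ {6, 7}, s ≤ k}:
g(0) = mex{} = 0
g(1) = mex{} = 0
g(2) = mex{} = 0
g(3) = mex{} = 0
g(4) = mex{} = 0
g(5) = mex{} = 0
g(6) = mex{0} = 1
g(7) = mex{0} = 1
g(8) = mex{0} = 1
So g(8) = 1.
The value of a disjunctive sum is the nim-sum of the parts.
Combined value = 19 XOR 7 XOR 1 = 21.

21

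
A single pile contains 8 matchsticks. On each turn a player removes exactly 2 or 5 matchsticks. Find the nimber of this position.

0

Compute g(0), g(1), … for moves {2, 5}:
g(0) = mex{} = 0
g(1) = mex{} = 0
g(2) = mex{0} = 1
g(3) = mex{0} = 1
g(4) = mex{1} = 0
g(5) = mex{0,1} = 2
g(6) = mex{0} = 1
g(7) = mex{1,2} = 0
g(8) = mex{1} = 0
So g(8) = 0.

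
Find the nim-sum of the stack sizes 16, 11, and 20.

15

In binary:
  10000  (16)
  01011  (11)
  10100  (20)
  -----
  01111  (15)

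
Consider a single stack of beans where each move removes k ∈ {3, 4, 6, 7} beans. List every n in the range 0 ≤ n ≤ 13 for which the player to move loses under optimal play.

0, 1, 2, 10, 11, 12

Build the Grundy sequence with g(k) = mex{g(k−s) : s ∈ {3, 4, 6, 7}, s ≤ k}:
k:     0  1  2  3  4  5  6  7  8  9 10 11 12 13
g(k):  0  0  0  1  1  1  2  2  2  3  0  0  0  1
The P-positions (g = 0) in 0..13 are 0, 1, 2, 10, 11, 12.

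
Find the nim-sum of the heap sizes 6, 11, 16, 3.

30

Write each in binary and XOR column by column:
  00110  (6)
  01011  (11)
  10000  (16)
  00011  (3)
  -----
  11110  (30)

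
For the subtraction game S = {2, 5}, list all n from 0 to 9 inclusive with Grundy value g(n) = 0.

Build the Grundy sequence with g(k) = mex{g(k−s) : s ∈ {2, 5}, s ≤ k}:
k:     0  1  2  3  4  5  6  7  8  9
g(k):  0  0  1  1  0  2  1  0  0  1
The P-positions (g = 0) in 0..9 are 0, 1, 4, 7, 8.

0, 1, 4, 7, 8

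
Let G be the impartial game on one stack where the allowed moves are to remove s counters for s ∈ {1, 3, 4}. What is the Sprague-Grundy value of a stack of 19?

Build the Grundy sequence with g(k) = mex{g(k−s) : s ∈ {1, 3, 4}, s ≤ k}:
k:     0  1  2  3  4  5  6  7  8  9 10 11 12 13 14 15 16 17 18 19
g(k):  0  1  0  1  2  3  2  0  1  0  1  2  3  2  0  1  0  1  2  3
So g(19) = 3.

3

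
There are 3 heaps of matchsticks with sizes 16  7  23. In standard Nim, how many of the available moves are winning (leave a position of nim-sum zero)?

0

In binary:
  10000  (16)
  00111  (7)
  10111  (23)
  -----
  00000  (0)
The nim-sum is already 0, so every move leaves a nonzero nim-sum — there are no winning moves.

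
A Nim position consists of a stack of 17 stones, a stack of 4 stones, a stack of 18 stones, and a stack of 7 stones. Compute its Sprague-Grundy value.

Compute the nim-sum pairwise:
17 ^ 4 = 21
21 ^ 18 = 7
7 ^ 7 = 0

0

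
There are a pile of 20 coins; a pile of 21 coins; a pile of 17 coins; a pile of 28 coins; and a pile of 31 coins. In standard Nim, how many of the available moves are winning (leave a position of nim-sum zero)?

5

Nim-sum: 20 ⊕ 21 ⊕ 17 ⊕ 28 ⊕ 31 = 19.
The overall nim-sum is X = 19. A pile of size p has a winning move iff p XOR X < p (reduce it to p XOR X).
  20: 20 XOR 19 = 7 < 20 — winning move (to 7).
  21: 21 XOR 19 = 6 < 21 — winning move (to 6).
  17: 17 XOR 19 = 2 < 17 — winning move (to 2).
  28: 28 XOR 19 = 15 < 28 — winning move (to 15).
  31: 31 XOR 19 = 12 < 31 — winning move (to 12).
That gives 5 winning moves.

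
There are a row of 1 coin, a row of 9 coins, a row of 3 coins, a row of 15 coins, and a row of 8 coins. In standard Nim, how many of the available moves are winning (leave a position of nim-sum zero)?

3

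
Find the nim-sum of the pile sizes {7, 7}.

Nim-sum: 7 ⊕ 7 = 0.

0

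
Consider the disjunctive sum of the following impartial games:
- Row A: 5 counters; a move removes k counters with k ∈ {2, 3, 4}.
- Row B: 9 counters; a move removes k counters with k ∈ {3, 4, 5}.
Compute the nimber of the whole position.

Grundy values for row A (subtraction set {2, 3, 4}):
k:     0  1  2  3  4  5
g(k):  0  0  1  1  2  2
So g(5) = 2.
Grundy values for row B (subtraction set {3, 4, 5}):
k:     0  1  2  3  4  5  6  7  8  9
g(k):  0  0  0  1  1  1  2  2  0  0
So g(9) = 0.
By the Sprague-Grundy theorem, the Grundy value of a sum of independent games is the XOR of the component values.
Combined value = 2 XOR 0 = 2.

2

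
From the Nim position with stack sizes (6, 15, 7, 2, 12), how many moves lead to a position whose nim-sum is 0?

Compute the nim-sum pairwise:
6 ^ 15 = 9
9 ^ 7 = 14
14 ^ 2 = 12
12 ^ 12 = 0
The nim-sum is already 0, so every move leaves a nonzero nim-sum — there are no winning moves.

0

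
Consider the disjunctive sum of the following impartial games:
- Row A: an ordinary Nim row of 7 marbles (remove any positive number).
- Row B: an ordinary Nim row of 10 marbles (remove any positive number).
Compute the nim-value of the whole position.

Row A is a plain Nim row of size 7, so its Grundy value is 7.
Row B is a plain Nim row of size 10, so its Grundy value is 10.
The value of a disjunctive sum is the nim-sum of the parts.
Combined value = 7 ⊕ 10 = 13.

13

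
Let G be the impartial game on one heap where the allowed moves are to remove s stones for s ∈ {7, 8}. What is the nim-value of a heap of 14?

Build the Grundy sequence with g(k) = mex{g(k−s) : s ∈ {7, 8}, s ≤ k}:
k:     0  1  2  3  4  5  6  7  8  9 10 11 12 13 14
g(k):  0  0  0  0  0  0  0  1  1  1  1  1  1  1  2
So g(14) = 2.

2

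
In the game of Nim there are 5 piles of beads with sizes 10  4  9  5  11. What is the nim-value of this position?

9

Compute the nim-sum pairwise:
10 XOR 4 = 14
14 XOR 9 = 7
7 XOR 5 = 2
2 XOR 11 = 9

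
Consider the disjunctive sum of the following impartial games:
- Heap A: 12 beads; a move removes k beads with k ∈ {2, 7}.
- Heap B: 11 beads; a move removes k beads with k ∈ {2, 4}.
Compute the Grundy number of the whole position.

3

For heap A, compute g(0), g(1), … with moves {2, 7}:
g(0) = mex{} = 0
g(1) = mex{} = 0
g(2) = mex{0} = 1
g(3) = mex{0} = 1
g(4) = mex{1} = 0
g(5) = mex{1} = 0
g(6) = mex{0} = 1
g(7) = mex{0} = 1
g(8) = mex{0,1} = 2
g(9) = mex{1} = 0
g(10) = mex{1,2} = 0
g(11) = mex{0} = 1
g(12) = mex{0} = 1
So g(12) = 1.
Grundy values for heap B (subtraction set {2, 4}):
g(0) = mex{} = 0
g(1) = mex{} = 0
g(2) = mex{0} = 1
g(3) = mex{0} = 1
g(4) = mex{0,1} = 2
g(5) = mex{0,1} = 2
g(6) = mex{1,2} = 0
g(7) = mex{1,2} = 0
g(8) = mex{0,2} = 1
g(9) = mex{0,2} = 1
g(10) = mex{0,1} = 2
g(11) = mex{0,1} = 2
So g(11) = 2.
The value of a disjunctive sum is the nim-sum of the parts.
Combined value = 1 ⊕ 2 = 3.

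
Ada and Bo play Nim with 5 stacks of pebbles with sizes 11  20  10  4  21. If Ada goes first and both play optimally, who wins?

Ada wins

Nim-sum: 11 ^ 20 ^ 10 ^ 4 ^ 21 = 4.
The nim-sum is 4 ≠ 0, so this is an N-position: the player to move can win; Ada has a winning move.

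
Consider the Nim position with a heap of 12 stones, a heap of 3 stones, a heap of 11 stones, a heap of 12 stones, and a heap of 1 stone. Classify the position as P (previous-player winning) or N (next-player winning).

N-position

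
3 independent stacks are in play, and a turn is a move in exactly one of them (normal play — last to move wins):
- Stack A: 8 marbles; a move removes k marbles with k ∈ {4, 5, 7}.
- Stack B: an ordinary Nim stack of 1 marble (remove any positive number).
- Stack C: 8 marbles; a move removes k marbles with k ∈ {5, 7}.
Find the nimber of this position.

2

Grundy values for stack A (subtraction set {4, 5, 7}):
k:     0  1  2  3  4  5  6  7  8
g(k):  0  0  0  0  1  1  1  1  2
So g(8) = 2.
Stack B is a plain Nim stack of size 1, so its Grundy value is 1.
Grundy values for stack C (subtraction set {5, 7}):
k:     0  1  2  3  4  5  6  7  8
g(k):  0  0  0  0  0  1  1  1  1
So g(8) = 1.
By the Sprague-Grundy theorem, the Grundy value of a sum of independent games is the XOR of the component values.
Combined value = 2 XOR 1 XOR 1 = 2.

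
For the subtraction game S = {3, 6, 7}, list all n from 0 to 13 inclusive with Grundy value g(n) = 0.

Build the Grundy sequence with g(k) = mex{g(k−s) : s ∈ {3, 6, 7}, s ≤ k}:
k:     0  1  2  3  4  5  6  7  8  9 10 11 12 13
g(k):  0  0  0  1  1  1  2  2  2  3  0  0  0  1
The P-positions (g = 0) in 0..13 are 0, 1, 2, 10, 11, 12.

0, 1, 2, 10, 11, 12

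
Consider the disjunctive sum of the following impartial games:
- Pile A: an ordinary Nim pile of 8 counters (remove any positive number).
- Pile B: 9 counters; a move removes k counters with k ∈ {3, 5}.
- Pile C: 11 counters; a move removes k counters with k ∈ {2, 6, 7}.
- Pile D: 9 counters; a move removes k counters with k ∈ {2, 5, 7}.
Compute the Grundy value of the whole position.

11

Pile A is a plain Nim pile of size 8, so its Grundy value is 8.
For pile B, compute g(0), g(1), … with moves {3, 5}:
k:     0  1  2  3  4  5  6  7  8  9
g(k):  0  0  0  1  1  1  2  2  0  0
So g(9) = 0.
Grundy values for pile C (subtraction set {2, 6, 7}):
g(0) = mex{} = 0
g(1) = mex{} = 0
g(2) = mex{0} = 1
g(3) = mex{0} = 1
g(4) = mex{1} = 0
g(5) = mex{1} = 0
g(6) = mex{0} = 1
g(7) = mex{0} = 1
g(8) = mex{0,1} = 2
g(9) = mex{1} = 0
g(10) = mex{0,1,2} = 3
g(11) = mex{0} = 1
So g(11) = 1.
For pile D, compute g(0), g(1), … with moves {2, 5, 7}:
k:     0  1  2  3  4  5  6  7  8  9
g(k):  0  0  1  1  0  2  1  3  2  2
So g(9) = 2.
By the Sprague-Grundy theorem, the Grundy value of a sum of independent games is the XOR of the component values.
Combined value = 8 XOR 0 XOR 1 XOR 2 = 11.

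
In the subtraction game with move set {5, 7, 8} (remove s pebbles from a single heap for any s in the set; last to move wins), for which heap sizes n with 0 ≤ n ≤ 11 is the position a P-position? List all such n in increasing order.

Grundy values for subtraction set {5, 7, 8}:
k:     0  1  2  3  4  5  6  7  8  9 10 11
g(k):  0  0  0  0  0  1  1  1  1  1  2  2
The P-positions (g = 0) in 0..11 are 0, 1, 2, 3, 4.

0, 1, 2, 3, 4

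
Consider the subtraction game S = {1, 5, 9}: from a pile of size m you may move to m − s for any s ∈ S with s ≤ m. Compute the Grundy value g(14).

0

Grundy values for subtraction set {1, 5, 9}:
g(0) = mex{} = 0
g(1) = mex{0} = 1
g(2) = mex{1} = 0
g(3) = mex{0} = 1
g(4) = mex{1} = 0
g(5) = mex{0} = 1
g(6) = mex{1} = 0
g(7) = mex{0} = 1
g(8) = mex{1} = 0
g(9) = mex{0} = 1
g(10) = mex{1} = 0
g(11) = mex{0} = 1
g(12) = mex{1} = 0
g(13) = mex{0} = 1
g(14) = mex{1} = 0
So g(14) = 0.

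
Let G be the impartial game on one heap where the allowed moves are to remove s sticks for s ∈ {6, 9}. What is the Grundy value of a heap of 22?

1

Grundy values for subtraction set {6, 9}:
k:     0  1  2  3  4  5  6  7  8  9 10 11 12 13 14 15 16 17 18 19 20 21 22
g(k):  0  0  0  0  0  0  1  1  1  1  1  1  2  2  2  0  0  0  0  0  0  1  1
So g(22) = 1.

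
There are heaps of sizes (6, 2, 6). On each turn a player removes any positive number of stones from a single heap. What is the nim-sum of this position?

Bitwise XOR of the heap sizes:
  110  (6)
  010  (2)
  110  (6)
  ---
  010  (2)

2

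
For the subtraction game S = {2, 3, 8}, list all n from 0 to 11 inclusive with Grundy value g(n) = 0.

Build the Grundy sequence with g(k) = mex{g(k−s) : s ∈ {2, 3, 8}, s ≤ k}:
g(0) = mex{} = 0
g(1) = mex{} = 0
g(2) = mex{0} = 1
g(3) = mex{0} = 1
g(4) = mex{0,1} = 2
g(5) = mex{1} = 0
g(6) = mex{1,2} = 0
g(7) = mex{0,2} = 1
g(8) = mex{0} = 1
g(9) = mex{0,1} = 2
g(10) = mex{1} = 0
g(11) = mex{1,2} = 0
The P-positions (g = 0) in 0..11 are 0, 1, 5, 6, 10, 11.

0, 1, 5, 6, 10, 11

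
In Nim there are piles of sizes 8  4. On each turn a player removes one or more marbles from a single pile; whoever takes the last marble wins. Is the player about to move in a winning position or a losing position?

Winning position

Compute the nim-sum pairwise:
8 XOR 4 = 12
The nim-sum is 12 ≠ 0, so this is an N-position: the player to move can win.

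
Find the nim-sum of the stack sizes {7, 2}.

5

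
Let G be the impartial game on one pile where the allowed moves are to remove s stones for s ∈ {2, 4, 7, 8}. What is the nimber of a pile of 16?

2

Compute g(0), g(1), … for moves {2, 4, 7, 8}:
k:     0  1  2  3  4  5  6  7  8  9 10 11 12 13 14 15 16
g(k):  0  0  1  1  2  2  0  3  1  4  2  0  0  1  1  2  2
So g(16) = 2.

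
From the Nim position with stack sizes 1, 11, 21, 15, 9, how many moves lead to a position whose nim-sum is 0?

1

Nim-sum: 1 ^ 11 ^ 21 ^ 15 ^ 9 = 25.
The overall nim-sum is X = 25. A stack of size p has a winning move iff p XOR X < p (reduce it to p XOR X).
  1: 1 XOR 25 = 24 ≥ 1 — no move.
  11: 11 XOR 25 = 18 ≥ 11 — no move.
  21: 21 XOR 25 = 12 < 21 — winning move (to 12).
  15: 15 XOR 25 = 22 ≥ 15 — no move.
  9: 9 XOR 25 = 16 ≥ 9 — no move.
That gives 1 winning move.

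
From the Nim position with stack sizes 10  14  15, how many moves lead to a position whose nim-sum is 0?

3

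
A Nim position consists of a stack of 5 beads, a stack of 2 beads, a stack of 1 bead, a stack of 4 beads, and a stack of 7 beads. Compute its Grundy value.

Write each in binary and XOR column by column:
  101  (5)
  010  (2)
  001  (1)
  100  (4)
  111  (7)
  ---
  101  (5)

5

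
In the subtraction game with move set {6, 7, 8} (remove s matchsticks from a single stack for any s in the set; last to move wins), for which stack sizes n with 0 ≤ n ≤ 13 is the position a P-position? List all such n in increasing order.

0, 1, 2, 3, 4, 5

Build the Grundy sequence with g(k) = mex{g(k−s) : s ∈ {6, 7, 8}, s ≤ k}:
g(0) = mex{} = 0
g(1) = mex{} = 0
g(2) = mex{} = 0
g(3) = mex{} = 0
g(4) = mex{} = 0
g(5) = mex{} = 0
g(6) = mex{0} = 1
g(7) = mex{0} = 1
g(8) = mex{0} = 1
g(9) = mex{0} = 1
g(10) = mex{0} = 1
g(11) = mex{0} = 1
g(12) = mex{0,1} = 2
g(13) = mex{0,1} = 2
The P-positions (g = 0) in 0..13 are 0, 1, 2, 3, 4, 5.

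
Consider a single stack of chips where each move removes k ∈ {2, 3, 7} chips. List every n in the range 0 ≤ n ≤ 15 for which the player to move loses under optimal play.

Compute g(0), g(1), … for moves {2, 3, 7}:
k:     0  1  2  3  4  5  6  7  8  9 10 11 12 13 14 15
g(k):  0  0  1  1  2  0  0  1  1  2  0  0  1  1  2  0
The P-positions (g = 0) in 0..15 are 0, 1, 5, 6, 10, 11, 15.

0, 1, 5, 6, 10, 11, 15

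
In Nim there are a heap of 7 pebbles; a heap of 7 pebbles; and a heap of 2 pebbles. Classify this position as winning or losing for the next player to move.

Nim-sum: 7 ⊕ 7 ⊕ 2 = 2.
The nim-sum is 2 ≠ 0, so this is an N-position: the player to move can win.

Winning position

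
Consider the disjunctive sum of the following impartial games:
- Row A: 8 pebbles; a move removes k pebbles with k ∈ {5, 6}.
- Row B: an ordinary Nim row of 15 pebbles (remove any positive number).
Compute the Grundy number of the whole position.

14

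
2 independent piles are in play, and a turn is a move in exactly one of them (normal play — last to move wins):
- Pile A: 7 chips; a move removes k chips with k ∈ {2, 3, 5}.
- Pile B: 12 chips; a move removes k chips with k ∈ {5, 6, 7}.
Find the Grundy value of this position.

0

For pile A, compute g(0), g(1), … with moves {2, 3, 5}:
g(0) = mex{} = 0
g(1) = mex{} = 0
g(2) = mex{0} = 1
g(3) = mex{0} = 1
g(4) = mex{0,1} = 2
g(5) = mex{0,1} = 2
g(6) = mex{0,1,2} = 3
g(7) = mex{1,2} = 0
So g(7) = 0.
For pile B, compute g(0), g(1), … with moves {5, 6, 7}:
g(0) = mex{} = 0
g(1) = mex{} = 0
g(2) = mex{} = 0
g(3) = mex{} = 0
g(4) = mex{} = 0
g(5) = mex{0} = 1
g(6) = mex{0} = 1
g(7) = mex{0} = 1
g(8) = mex{0} = 1
g(9) = mex{0} = 1
g(10) = mex{0,1} = 2
g(11) = mex{0,1} = 2
g(12) = mex{1} = 0
So g(12) = 0.
The value of a disjunctive sum is the nim-sum of the parts.
Combined value = 0 ⊕ 0 = 0.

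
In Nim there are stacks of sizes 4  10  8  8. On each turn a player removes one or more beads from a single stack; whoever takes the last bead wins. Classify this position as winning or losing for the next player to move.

Winning position

Nim-sum: 4 ^ 10 ^ 8 ^ 8 = 14.
The nim-sum is 14 ≠ 0, so this is an N-position: the player to move can win.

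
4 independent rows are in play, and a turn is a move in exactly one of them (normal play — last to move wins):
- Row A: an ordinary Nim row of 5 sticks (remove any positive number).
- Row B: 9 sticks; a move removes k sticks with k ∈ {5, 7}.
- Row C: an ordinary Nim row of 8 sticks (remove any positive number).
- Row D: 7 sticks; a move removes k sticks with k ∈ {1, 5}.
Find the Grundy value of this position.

13

Row A is a plain Nim row of size 5, so its Grundy value is 5.
Build the Grundy sequence for row B with g(k) = mex{g(k−s) : s ∈ {5, 7}, s ≤ k}:
k:     0  1  2  3  4  5  6  7  8  9
g(k):  0  0  0  0  0  1  1  1  1  1
So g(9) = 1.
Row C is a plain Nim row of size 8, so its Grundy value is 8.
Build the Grundy sequence for row D with g(k) = mex{g(k−s) : s ∈ {1, 5}, s ≤ k}:
k:     0  1  2  3  4  5  6  7
g(k):  0  1  0  1  0  1  0  1
So g(7) = 1.
The value of a disjunctive sum is the nim-sum of the parts.
Combined value = 5 ⊕ 1 ⊕ 8 ⊕ 1 = 13.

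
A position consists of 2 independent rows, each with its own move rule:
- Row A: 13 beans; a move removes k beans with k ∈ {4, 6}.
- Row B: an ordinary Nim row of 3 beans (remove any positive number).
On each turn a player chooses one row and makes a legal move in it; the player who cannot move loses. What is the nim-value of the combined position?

Build the Grundy sequence for row A with g(k) = mex{g(k−s) : s ∈ {4, 6}, s ≤ k}:
k:     0  1  2  3  4  5  6  7  8  9 10 11 12 13
g(k):  0  0  0  0  1  1  1  1  2  2  0  0  0  0
So g(13) = 0.
Row B is a plain Nim row of size 3, so its Grundy value is 3.
By the Sprague-Grundy theorem, the Grundy value of a sum of independent games is the XOR of the component values.
Combined value = 0 ⊕ 3 = 3.

3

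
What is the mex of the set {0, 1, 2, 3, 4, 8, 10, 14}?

The values 0, 1, 2, 3, 4 are all present; 5 is the first non-negative integer missing from the set.

5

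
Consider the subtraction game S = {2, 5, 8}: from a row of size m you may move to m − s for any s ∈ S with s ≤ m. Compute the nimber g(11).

Build the Grundy sequence with g(k) = mex{g(k−s) : s ∈ {2, 5, 8}, s ≤ k}:
g(0) = mex{} = 0
g(1) = mex{} = 0
g(2) = mex{0} = 1
g(3) = mex{0} = 1
g(4) = mex{1} = 0
g(5) = mex{0,1} = 2
g(6) = mex{0} = 1
g(7) = mex{1,2} = 0
g(8) = mex{0,1} = 2
g(9) = mex{0} = 1
g(10) = mex{1,2} = 0
g(11) = mex{1} = 0
So g(11) = 0.

0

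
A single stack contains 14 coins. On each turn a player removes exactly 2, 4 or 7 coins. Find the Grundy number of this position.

1

Build the Grundy sequence with g(k) = mex{g(k−s) : s ∈ {2, 4, 7}, s ≤ k}:
k:     0  1  2  3  4  5  6  7  8  9 10 11 12 13 14
g(k):  0  0  1  1  2  2  0  3  1  0  2  1  0  2  1
So g(14) = 1.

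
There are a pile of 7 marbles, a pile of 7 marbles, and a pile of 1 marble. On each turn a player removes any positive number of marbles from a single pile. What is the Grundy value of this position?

1

Bitwise XOR of the heap sizes:
  111  (7)
  111  (7)
  001  (1)
  ---
  001  (1)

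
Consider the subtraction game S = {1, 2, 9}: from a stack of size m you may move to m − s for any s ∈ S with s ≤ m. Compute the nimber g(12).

2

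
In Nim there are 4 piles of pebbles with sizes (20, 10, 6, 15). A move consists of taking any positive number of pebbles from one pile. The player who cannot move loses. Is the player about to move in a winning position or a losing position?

Winning position

Bitwise XOR of the heap sizes:
  10100  (20)
  01010  (10)
  00110  (6)
  01111  (15)
  -----
  10111  (23)
The nim-sum is 23 ≠ 0, so this is an N-position: the player to move can win.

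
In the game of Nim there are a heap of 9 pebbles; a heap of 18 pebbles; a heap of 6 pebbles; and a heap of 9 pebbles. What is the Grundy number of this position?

20

Compute the nim-sum pairwise:
9 ^ 18 = 27
27 ^ 6 = 29
29 ^ 9 = 20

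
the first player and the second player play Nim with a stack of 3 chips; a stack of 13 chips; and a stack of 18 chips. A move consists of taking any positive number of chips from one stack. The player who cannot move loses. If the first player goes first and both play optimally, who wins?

the first player wins

Nim-sum: 3 XOR 13 XOR 18 = 28.
The nim-sum is 28 ≠ 0, so this is an N-position: the player to move can win; the first player has a winning move.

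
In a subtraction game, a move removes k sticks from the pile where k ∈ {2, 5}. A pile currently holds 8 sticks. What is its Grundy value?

0

Build the Grundy sequence with g(k) = mex{g(k−s) : s ∈ {2, 5}, s ≤ k}:
g(0) = mex{} = 0
g(1) = mex{} = 0
g(2) = mex{0} = 1
g(3) = mex{0} = 1
g(4) = mex{1} = 0
g(5) = mex{0,1} = 2
g(6) = mex{0} = 1
g(7) = mex{1,2} = 0
g(8) = mex{1} = 0
So g(8) = 0.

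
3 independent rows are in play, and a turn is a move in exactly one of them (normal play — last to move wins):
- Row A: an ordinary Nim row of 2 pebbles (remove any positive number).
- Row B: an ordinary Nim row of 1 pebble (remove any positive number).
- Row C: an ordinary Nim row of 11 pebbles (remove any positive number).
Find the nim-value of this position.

Row A is a plain Nim row of size 2, so its Grundy value is 2.
Row B is a plain Nim row of size 1, so its Grundy value is 1.
Row C is a plain Nim row of size 11, so its Grundy value is 11.
By the Sprague-Grundy theorem, the Grundy value of a sum of independent games is the XOR of the component values.
Combined value = 2 ⊕ 1 ⊕ 11 = 8.

8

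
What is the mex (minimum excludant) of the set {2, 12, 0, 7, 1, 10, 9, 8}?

3

The values 0, 1, 2 are all present; 3 is the first non-negative integer missing from the set.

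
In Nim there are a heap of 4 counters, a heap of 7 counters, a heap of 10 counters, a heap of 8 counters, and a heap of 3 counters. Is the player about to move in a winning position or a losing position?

Write each in binary and XOR column by column:
  0100  (4)
  0111  (7)
  1010  (10)
  1000  (8)
  0011  (3)
  ----
  0010  (2)
The nim-sum is 2 ≠ 0, so this is an N-position: the player to move can win.

Winning position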